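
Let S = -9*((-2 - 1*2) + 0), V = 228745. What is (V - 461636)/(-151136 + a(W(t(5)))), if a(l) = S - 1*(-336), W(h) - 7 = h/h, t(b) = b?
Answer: 232891/150764 ≈ 1.5447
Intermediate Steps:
W(h) = 8 (W(h) = 7 + h/h = 7 + 1 = 8)
S = 36 (S = -9*((-2 - 2) + 0) = -9*(-4 + 0) = -9*(-4) = 36)
a(l) = 372 (a(l) = 36 - 1*(-336) = 36 + 336 = 372)
(V - 461636)/(-151136 + a(W(t(5)))) = (228745 - 461636)/(-151136 + 372) = -232891/(-150764) = -232891*(-1/150764) = 232891/150764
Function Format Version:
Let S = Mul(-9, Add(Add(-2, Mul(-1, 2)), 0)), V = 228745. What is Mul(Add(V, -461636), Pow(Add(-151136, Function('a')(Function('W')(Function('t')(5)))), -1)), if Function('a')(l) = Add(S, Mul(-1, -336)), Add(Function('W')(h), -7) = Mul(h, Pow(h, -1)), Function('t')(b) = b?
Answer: Rational(232891, 150764) ≈ 1.5447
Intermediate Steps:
Function('W')(h) = 8 (Function('W')(h) = Add(7, Mul(h, Pow(h, -1))) = Add(7, 1) = 8)
S = 36 (S = Mul(-9, Add(Add(-2, -2), 0)) = Mul(-9, Add(-4, 0)) = Mul(-9, -4) = 36)
Function('a')(l) = 372 (Function('a')(l) = Add(36, Mul(-1, -336)) = Add(36, 336) = 372)
Mul(Add(V, -461636), Pow(Add(-151136, Function('a')(Function('W')(Function('t')(5)))), -1)) = Mul(Add(228745, -461636), Pow(Add(-151136, 372), -1)) = Mul(-232891, Pow(-150764, -1)) = Mul(-232891, Rational(-1, 150764)) = Rational(232891, 150764)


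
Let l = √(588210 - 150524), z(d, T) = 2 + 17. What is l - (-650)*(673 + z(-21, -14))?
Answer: 449800 + √437686 ≈ 4.5046e+5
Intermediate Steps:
z(d, T) = 19
l = √437686 ≈ 661.58
l - (-650)*(673 + z(-21, -14)) = √437686 - (-650)*(673 + 19) = √437686 - (-650)*692 = √437686 - 1*(-449800) = √437686 + 449800 = 449800 + √437686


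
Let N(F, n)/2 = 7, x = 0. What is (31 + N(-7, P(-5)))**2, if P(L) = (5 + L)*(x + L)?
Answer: 2025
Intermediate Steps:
P(L) = L*(5 + L) (P(L) = (5 + L)*(0 + L) = (5 + L)*L = L*(5 + L))
N(F, n) = 14 (N(F, n) = 2*7 = 14)
(31 + N(-7, P(-5)))**2 = (31 + 14)**2 = 45**2 = 2025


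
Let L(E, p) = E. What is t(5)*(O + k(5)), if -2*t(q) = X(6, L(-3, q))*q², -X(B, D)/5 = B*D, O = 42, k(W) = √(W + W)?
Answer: -47250 - 1125*√10 ≈ -50808.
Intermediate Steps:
k(W) = √2*√W (k(W) = √(2*W) = √2*√W)
X(B, D) = -5*B*D
t(q) = -45*q² (t(q) = -(-5*6*(-3))*q²/2 = -45*q²)
t(5)*(O + k(5)) = (-45*5²)*(42 + √2*√5) = (-45*25)*(42 + √10) = -1125*(42 + √10) = -47250 - 1125*√10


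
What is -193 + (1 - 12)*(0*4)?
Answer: -193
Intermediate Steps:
-193 + (1 - 12)*(0*4) = -193 - 11*0 = -193 + 0 = -193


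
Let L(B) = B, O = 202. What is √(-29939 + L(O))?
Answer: I*√29737 ≈ 172.44*I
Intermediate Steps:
√(-29939 + L(O)) = √(-29939 + 202) = √(-29737) = I*√29737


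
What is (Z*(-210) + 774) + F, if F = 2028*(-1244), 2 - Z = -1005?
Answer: -2733528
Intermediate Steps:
Z = 1007 (Z = 2 - 1*(-1005) = 2 + 1005 = 1007)
F = -2522832
(Z*(-210) + 774) + F = (1007*(-210) + 774) - 2522832 = (-211470 + 774) - 2522832 = -210696 - 2522832 = -2733528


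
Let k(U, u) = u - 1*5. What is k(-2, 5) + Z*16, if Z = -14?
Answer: -224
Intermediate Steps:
k(U, u) = -5 + u (k(U, u) = u - 5 = -5 + u)
k(-2, 5) + Z*16 = (-5 + 5) - 14*16 = 0 - 224 = -224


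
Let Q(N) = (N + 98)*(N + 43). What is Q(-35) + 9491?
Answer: 9995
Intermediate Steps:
Q(N) = (43 + N)*(98 + N) (Q(N) = (98 + N)*(43 + N) = (43 + N)*(98 + N))
Q(-35) + 9491 = (4214 + (-35)**2 + 141*(-35)) + 9491 = (4214 + 1225 - 4935) + 9491 = 504 + 9491 = 9995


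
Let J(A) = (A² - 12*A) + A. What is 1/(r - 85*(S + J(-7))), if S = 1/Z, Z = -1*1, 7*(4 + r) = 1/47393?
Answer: -331751/3526181378 ≈ -9.4082e-5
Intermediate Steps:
J(A) = A² - 11*A
r = -1327003/331751 (r = -4 + (⅐)/47393 = -4 + (⅐)*(1/47393) = -4 + 1/331751 = -1327003/331751 ≈ -4.0000)
Z = -1
S = -1 (S = 1/(-1) = -1)
1/(r - 85*(S + J(-7))) = 1/(-1327003/331751 - 85*(-1 - 7*(-11 - 7))) = 1/(-1327003/331751 - 85*(-1 - 7*(-18))) = 1/(-1327003/331751 - 85*(-1 + 126)) = 1/(-1327003/331751 - 85*125) = 1/(-1327003/331751 - 10625) = 1/(-3526181378/331751) = -331751/3526181378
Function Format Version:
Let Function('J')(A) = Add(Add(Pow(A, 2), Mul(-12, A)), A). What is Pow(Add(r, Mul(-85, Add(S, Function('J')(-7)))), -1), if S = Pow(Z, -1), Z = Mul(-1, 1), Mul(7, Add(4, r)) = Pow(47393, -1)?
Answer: Rational(-331751, 3526181378) ≈ -9.4082e-5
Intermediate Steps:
Function('J')(A) = Add(Pow(A, 2), Mul(-11, A))
r = Rational(-1327003, 331751) (r = Add(-4, Mul(Rational(1, 7), Pow(47393, -1))) = Add(-4, Mul(Rational(1, 7), Rational(1, 47393))) = Add(-4, Rational(1, 331751)) = Rational(-1327003, 331751) ≈ -4.0000)
Z = -1
S = -1 (S = Pow(-1, -1) = -1)
Pow(Add(r, Mul(-85, Add(S, Function('J')(-7)))), -1) = Pow(Add(Rational(-1327003, 331751), Mul(-85, Add(-1, Mul(-7, Add(-11, -7))))), -1) = Pow(Add(Rational(-1327003, 331751), Mul(-85, Add(-1, Mul(-7, -18)))), -1) = Pow(Add(Rational(-1327003, 331751), Mul(-85, Add(-1, 126))), -1) = Pow(Add(Rational(-1327003, 331751), Mul(-85, 125)), -1) = Pow(Add(Rational(-1327003, 331751), -10625), -1) = Pow(Rational(-3526181378, 331751), -1) = Rational(-331751, 3526181378)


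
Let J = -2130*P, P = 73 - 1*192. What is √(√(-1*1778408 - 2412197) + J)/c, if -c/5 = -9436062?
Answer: √(253470 + I*√4190605)/47180310 ≈ 1.0671e-5 + 4.309e-8*I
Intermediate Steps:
c = 47180310 (c = -5*(-9436062) = 47180310)
P = -119 (P = 73 - 192 = -119)
J = 253470 (J = -2130*(-119) = 253470)
√(√(-1*1778408 - 2412197) + J)/c = √(√(-1*1778408 - 2412197) + 253470)/47180310 = √(√(-1778408 - 2412197) + 253470)*(1/47180310) = √(√(-4190605) + 253470)*(1/47180310) = √(I*√4190605 + 253470)*(1/47180310) = √(253470 + I*√4190605)*(1/47180310) = √(253470 + I*√4190605)/47180310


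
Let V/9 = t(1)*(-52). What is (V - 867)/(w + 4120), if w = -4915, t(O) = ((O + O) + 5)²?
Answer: 7933/265 ≈ 29.936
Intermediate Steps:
t(O) = (5 + 2*O)² (t(O) = (2*O + 5)² = (5 + 2*O)²)
V = -22932 (V = 9*((5 + 2*1)²*(-52)) = 9*((5 + 2)²*(-52)) = 9*(7²*(-52)) = 9*(49*(-52)) = 9*(-2548) = -22932)
(V - 867)/(w + 4120) = (-22932 - 867)/(-4915 + 4120) = -23799/(-795) = -23799*(-1/795) = 7933/265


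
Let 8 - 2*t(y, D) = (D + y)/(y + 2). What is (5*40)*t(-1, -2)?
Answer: 1100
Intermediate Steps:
t(y, D) = 4 - (D + y)/(2*(2 + y)) (t(y, D) = 4 - (D + y)/(2*(y + 2)) = 4 - (D + y)/(2*(2 + y)))
(5*40)*t(-1, -2) = (5*40)*((16 - 1*(-2) + 7*(-1))/(2*(2 - 1))) = 200*((1/2)*(16 + 2 - 7)/1) = 200*((1/2)*1*11) = 200*(11/2) = 1100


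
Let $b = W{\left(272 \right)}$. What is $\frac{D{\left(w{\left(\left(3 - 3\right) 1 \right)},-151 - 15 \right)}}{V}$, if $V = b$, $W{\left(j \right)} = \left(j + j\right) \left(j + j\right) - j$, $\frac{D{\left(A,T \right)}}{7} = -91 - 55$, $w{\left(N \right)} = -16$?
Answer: $- \frac{511}{147832} \approx -0.0034566$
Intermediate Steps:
$D{\left(A,T \right)} = -1022$ ($D{\left(A,T \right)} = 7 \left(-91 - 55\right) = 7 \left(-146\right) = -1022$)
$W{\left(j \right)} = - j + 4 j^{2}$ ($W{\left(j \right)} = 2 j 2 j - j = 4 j^{2} - j = - j + 4 j^{2}$)
$b = 295664$ ($b = 272 \left(-1 + 4 \cdot 272\right) = 272 \left(-1 + 1088\right) = 272 \cdot 1087 = 295664$)
$V = 295664$
$\frac{D{\left(w{\left(\left(3 - 3\right) 1 \right)},-151 - 15 \right)}}{V} = - \frac{1022}{295664} = \left(-1022\right) \frac{1}{295664} = - \frac{511}{147832}$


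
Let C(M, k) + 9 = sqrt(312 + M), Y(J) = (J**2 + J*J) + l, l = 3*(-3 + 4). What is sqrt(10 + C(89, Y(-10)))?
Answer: sqrt(1 + sqrt(401)) ≈ 4.5853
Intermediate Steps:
l = 3 (l = 3*1 = 3)
Y(J) = 3 + 2*J**2 (Y(J) = (J**2 + J*J) + 3 = (J**2 + J**2) + 3 = 2*J**2 + 3 = 3 + 2*J**2)
C(M, k) = -9 + sqrt(312 + M)
sqrt(10 + C(89, Y(-10))) = sqrt(10 + (-9 + sqrt(312 + 89))) = sqrt(10 + (-9 + sqrt(401))) = sqrt(1 + sqrt(401))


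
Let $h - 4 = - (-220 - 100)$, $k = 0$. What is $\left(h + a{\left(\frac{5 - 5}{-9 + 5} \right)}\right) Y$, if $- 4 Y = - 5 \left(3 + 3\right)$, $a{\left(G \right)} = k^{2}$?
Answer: $2430$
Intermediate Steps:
$a{\left(G \right)} = 0$ ($a{\left(G \right)} = 0^{2} = 0$)
$Y = \frac{15}{2}$ ($Y = - \frac{\left(-5\right) \left(3 + 3\right)}{4} = - \frac{\left(-5\right) 6}{4} = \left(- \frac{1}{4}\right) \left(-30\right) = \frac{15}{2} \approx 7.5$)
$h = 324$ ($h = 4 - \left(-220 - 100\right) = 4 - -320 = 4 + 320 = 324$)
$\left(h + a{\left(\frac{5 - 5}{-9 + 5} \right)}\right) Y = \left(324 + 0\right) \frac{15}{2} = 324 \cdot \frac{15}{2} = 2430$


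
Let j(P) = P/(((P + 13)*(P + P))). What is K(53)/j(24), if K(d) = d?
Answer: 3922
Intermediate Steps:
j(P) = 1/(2*(13 + P)) (j(P) = P/(((13 + P)*(2*P))) = P/((2*P*(13 + P))) = P*(1/(2*P*(13 + P))) = 1/(2*(13 + P)))
K(53)/j(24) = 53/((1/(2*(13 + 24)))) = 53/(((½)/37)) = 53/(((½)*(1/37))) = 53/(1/74) = 53*74 = 3922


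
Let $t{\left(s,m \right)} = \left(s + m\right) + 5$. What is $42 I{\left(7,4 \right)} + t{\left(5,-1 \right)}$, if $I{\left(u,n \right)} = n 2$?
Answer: $345$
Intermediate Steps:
$I{\left(u,n \right)} = 2 n$
$t{\left(s,m \right)} = 5 + m + s$ ($t{\left(s,m \right)} = \left(m + s\right) + 5 = 5 + m + s$)
$42 I{\left(7,4 \right)} + t{\left(5,-1 \right)} = 42 \cdot 2 \cdot 4 + \left(5 - 1 + 5\right) = 42 \cdot 8 + 9 = 336 + 9 = 345$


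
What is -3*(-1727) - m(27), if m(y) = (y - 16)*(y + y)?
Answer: 4587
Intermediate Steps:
m(y) = 2*y*(-16 + y) (m(y) = (-16 + y)*(2*y) = 2*y*(-16 + y))
-3*(-1727) - m(27) = -3*(-1727) - 2*27*(-16 + 27) = 5181 - 2*27*11 = 5181 - 1*594 = 5181 - 594 = 4587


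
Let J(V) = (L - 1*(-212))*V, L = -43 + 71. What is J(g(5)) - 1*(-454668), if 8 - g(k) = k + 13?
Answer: 452268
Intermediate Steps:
g(k) = -5 - k (g(k) = 8 - (k + 13) = 8 - (13 + k) = 8 + (-13 - k) = -5 - k)
L = 28
J(V) = 240*V (J(V) = (28 - 1*(-212))*V = (28 + 212)*V = 240*V)
J(g(5)) - 1*(-454668) = 240*(-5 - 1*5) - 1*(-454668) = 240*(-5 - 5) + 454668 = 240*(-10) + 454668 = -2400 + 454668 = 452268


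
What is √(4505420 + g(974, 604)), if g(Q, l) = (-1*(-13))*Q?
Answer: √4518082 ≈ 2125.6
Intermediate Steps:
g(Q, l) = 13*Q
√(4505420 + g(974, 604)) = √(4505420 + 13*974) = √(4505420 + 12662) = √4518082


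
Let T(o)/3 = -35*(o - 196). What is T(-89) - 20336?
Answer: 9589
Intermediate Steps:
T(o) = 20580 - 105*o (T(o) = 3*(-35*(o - 196)) = 3*(-35*(-196 + o)) = 3*(6860 - 35*o) = 20580 - 105*o)
T(-89) - 20336 = (20580 - 105*(-89)) - 20336 = (20580 + 9345) - 20336 = 29925 - 20336 = 9589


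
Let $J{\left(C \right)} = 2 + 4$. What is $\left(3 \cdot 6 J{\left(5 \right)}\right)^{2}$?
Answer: $11664$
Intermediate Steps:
$J{\left(C \right)} = 6$
$\left(3 \cdot 6 J{\left(5 \right)}\right)^{2} = \left(3 \cdot 6 \cdot 6\right)^{2} = \left(18 \cdot 6\right)^{2} = 108^{2} = 11664$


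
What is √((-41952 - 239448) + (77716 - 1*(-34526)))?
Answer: 11*I*√1398 ≈ 411.29*I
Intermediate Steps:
√((-41952 - 239448) + (77716 - 1*(-34526))) = √(-281400 + (77716 + 34526)) = √(-281400 + 112242) = √(-169158) = 11*I*√1398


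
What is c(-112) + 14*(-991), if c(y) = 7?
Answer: -13867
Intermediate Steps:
c(-112) + 14*(-991) = 7 + 14*(-991) = 7 - 13874 = -13867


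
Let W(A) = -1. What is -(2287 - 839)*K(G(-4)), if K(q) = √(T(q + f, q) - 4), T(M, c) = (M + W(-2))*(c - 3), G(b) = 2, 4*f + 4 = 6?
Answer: -724*I*√22 ≈ -3395.9*I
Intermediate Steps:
f = ½ (f = -1 + (¼)*6 = -1 + 3/2 = ½ ≈ 0.50000)
T(M, c) = (-1 + M)*(-3 + c) (T(M, c) = (M - 1)*(c - 3) = (-1 + M)*(-3 + c))
K(q) = √(-5/2 - 4*q + q*(½ + q)) (K(q) = √((3 - q - 3*(q + ½) + (q + ½)*q) - 4) = √((3 - q - 3*(½ + q) + (½ + q)*q) - 4) = √((3 - q + (-3/2 - 3*q) + q*(½ + q)) - 4) = √((3/2 - 4*q + q*(½ + q)) - 4) = √(-5/2 - 4*q + q*(½ + q)))
-(2287 - 839)*K(G(-4)) = -(2287 - 839)*√(-10 - 14*2 + 4*2²)/2 = -1448*√(-10 - 28 + 4*4)/2 = -1448*√(-10 - 28 + 16)/2 = -1448*√(-22)/2 = -1448*(I*√22)/2 = -1448*I*√22/2 = -724*I*√22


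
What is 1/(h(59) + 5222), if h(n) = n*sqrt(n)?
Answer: 5222/27063905 - 59*sqrt(59)/27063905 ≈ 0.00017621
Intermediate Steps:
h(n) = n**(3/2)
1/(h(59) + 5222) = 1/(59**(3/2) + 5222) = 1/(59*sqrt(59) + 5222) = 1/(5222 + 59*sqrt(59))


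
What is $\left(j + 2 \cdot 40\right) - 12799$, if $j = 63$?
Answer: $-12656$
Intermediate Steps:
$\left(j + 2 \cdot 40\right) - 12799 = \left(63 + 2 \cdot 40\right) - 12799 = \left(63 + 80\right) - 12799 = 143 - 12799 = -12656$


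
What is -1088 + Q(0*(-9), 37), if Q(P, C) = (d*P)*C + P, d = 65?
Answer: -1088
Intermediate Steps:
Q(P, C) = P + 65*C*P (Q(P, C) = (65*P)*C + P = 65*C*P + P = P + 65*C*P)
-1088 + Q(0*(-9), 37) = -1088 + (0*(-9))*(1 + 65*37) = -1088 + 0*(1 + 2405) = -1088 + 0*2406 = -1088 + 0 = -1088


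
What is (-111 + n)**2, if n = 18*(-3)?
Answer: 27225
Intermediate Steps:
n = -54
(-111 + n)**2 = (-111 - 54)**2 = (-165)**2 = 27225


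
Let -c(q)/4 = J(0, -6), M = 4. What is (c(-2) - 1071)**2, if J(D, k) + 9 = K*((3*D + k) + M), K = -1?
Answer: 1087849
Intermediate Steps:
J(D, k) = -13 - k - 3*D (J(D, k) = -9 - ((3*D + k) + 4) = -9 - ((k + 3*D) + 4) = -9 - (4 + k + 3*D) = -9 + (-4 - k - 3*D) = -13 - k - 3*D)
c(q) = 28 (c(q) = -4*(-13 - 1*(-6) - 3*0) = -4*(-13 + 6 + 0) = -4*(-7) = 28)
(c(-2) - 1071)**2 = (28 - 1071)**2 = (-1043)**2 = 1087849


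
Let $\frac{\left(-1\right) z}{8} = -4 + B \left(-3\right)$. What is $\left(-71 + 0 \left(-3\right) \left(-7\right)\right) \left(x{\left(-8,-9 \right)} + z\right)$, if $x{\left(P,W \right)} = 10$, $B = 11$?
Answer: $-21726$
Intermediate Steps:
$z = 296$ ($z = - 8 \left(-4 + 11 \left(-3\right)\right) = - 8 \left(-4 - 33\right) = \left(-8\right) \left(-37\right) = 296$)
$\left(-71 + 0 \left(-3\right) \left(-7\right)\right) \left(x{\left(-8,-9 \right)} + z\right) = \left(-71 + 0 \left(-3\right) \left(-7\right)\right) \left(10 + 296\right) = \left(-71 + 0 \left(-7\right)\right) 306 = \left(-71 + 0\right) 306 = \left(-71\right) 306 = -21726$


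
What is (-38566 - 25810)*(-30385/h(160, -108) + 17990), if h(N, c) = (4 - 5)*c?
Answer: -30780338290/27 ≈ -1.1400e+9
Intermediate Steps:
h(N, c) = -c
(-38566 - 25810)*(-30385/h(160, -108) + 17990) = (-38566 - 25810)*(-30385/((-1*(-108))) + 17990) = -64376*(-30385/108 + 17990) = -64376*1912535/108 = -30780338290/27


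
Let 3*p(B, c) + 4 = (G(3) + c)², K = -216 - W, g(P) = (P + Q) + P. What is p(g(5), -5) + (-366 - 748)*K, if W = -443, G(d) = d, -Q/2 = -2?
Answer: -252878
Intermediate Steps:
Q = 4 (Q = -2*(-2) = 4)
g(P) = 4 + 2*P (g(P) = (P + 4) + P = (4 + P) + P = 4 + 2*P)
K = 227 (K = -216 - 1*(-443) = -216 + 443 = 227)
p(B, c) = -4/3 + (3 + c)²/3
p(g(5), -5) + (-366 - 748)*K = (-4/3 + (3 - 5)²/3) + (-366 - 748)*227 = (-4/3 + (⅓)*(-2)²) - 1114*227 = (-4/3 + (⅓)*4) - 252878 = (-4/3 + 4/3) - 252878 = 0 - 252878 = -252878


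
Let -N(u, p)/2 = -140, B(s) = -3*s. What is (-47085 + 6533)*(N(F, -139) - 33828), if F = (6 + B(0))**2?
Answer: 1360438496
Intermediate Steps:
F = 36 (F = (6 - 3*0)**2 = (6 + 0)**2 = 6**2 = 36)
N(u, p) = 280 (N(u, p) = -2*(-140) = 280)
(-47085 + 6533)*(N(F, -139) - 33828) = (-47085 + 6533)*(280 - 33828) = -40552*(-33548) = 1360438496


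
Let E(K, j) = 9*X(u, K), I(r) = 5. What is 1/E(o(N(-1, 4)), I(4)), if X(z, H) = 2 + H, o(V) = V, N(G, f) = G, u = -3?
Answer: 1/9 ≈ 0.11111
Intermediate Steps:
E(K, j) = 18 + 9*K (E(K, j) = 9*(2 + K) = 18 + 9*K)
1/E(o(N(-1, 4)), I(4)) = 1/(18 + 9*(-1)) = 1/(18 - 9) = 1/9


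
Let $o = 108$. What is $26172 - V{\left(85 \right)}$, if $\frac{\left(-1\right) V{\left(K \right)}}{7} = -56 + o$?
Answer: $26536$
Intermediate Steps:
$V{\left(K \right)} = -364$ ($V{\left(K \right)} = - 7 \left(-56 + 108\right) = \left(-7\right) 52 = -364$)
$26172 - V{\left(85 \right)} = 26172 - -364 = 26172 + 364 = 26536$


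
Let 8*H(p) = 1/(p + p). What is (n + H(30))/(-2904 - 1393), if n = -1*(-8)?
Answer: -3841/2062560 ≈ -0.0018622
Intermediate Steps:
H(p) = 1/(16*p) (H(p) = 1/(8*(p + p)) = 1/(8*((2*p))) = (1/(2*p))/8 = 1/(16*p))
n = 8
(n + H(30))/(-2904 - 1393) = (8 + (1/16)/30)/(-2904 - 1393) = (8 + (1/16)*(1/30))/(-4297) = (8 + 1/480)*(-1/4297) = (3841/480)*(-1/4297) = -3841/2062560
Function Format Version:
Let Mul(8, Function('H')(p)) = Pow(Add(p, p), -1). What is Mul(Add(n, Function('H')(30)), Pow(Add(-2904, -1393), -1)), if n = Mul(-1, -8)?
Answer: Rational(-3841, 2062560) ≈ -0.0018622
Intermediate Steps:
Function('H')(p) = Mul(Rational(1, 16), Pow(p, -1)) (Function('H')(p) = Mul(Rational(1, 8), Pow(Add(p, p), -1)) = Mul(Rational(1, 8), Pow(Mul(2, p), -1)) = Mul(Rational(1, 8), Mul(Rational(1, 2), Pow(p, -1))) = Mul(Rational(1, 16), Pow(p, -1)))
n = 8
Mul(Add(n, Function('H')(30)), Pow(Add(-2904, -1393), -1)) = Mul(Add(8, Mul(Rational(1, 16), Pow(30, -1))), Pow(Add(-2904, -1393), -1)) = Mul(Add(8, Mul(Rational(1, 16), Rational(1, 30))), Pow(-4297, -1)) = Mul(Add(8, Rational(1, 480)), Rational(-1, 4297)) = Mul(Rational(3841, 480), Rational(-1, 4297)) = Rational(-3841, 2062560)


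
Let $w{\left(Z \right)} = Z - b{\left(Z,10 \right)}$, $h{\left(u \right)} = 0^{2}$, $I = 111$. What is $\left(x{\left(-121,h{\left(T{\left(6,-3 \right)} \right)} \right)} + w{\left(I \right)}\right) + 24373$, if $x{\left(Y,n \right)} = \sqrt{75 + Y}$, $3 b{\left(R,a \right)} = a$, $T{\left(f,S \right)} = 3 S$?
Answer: $\frac{73442}{3} + i \sqrt{46} \approx 24481.0 + 6.7823 i$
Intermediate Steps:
$b{\left(R,a \right)} = \frac{a}{3}$
$h{\left(u \right)} = 0$
$w{\left(Z \right)} = - \frac{10}{3} + Z$ ($w{\left(Z \right)} = Z - \frac{1}{3} \cdot 10 = Z - \frac{10}{3} = - \frac{10}{3} + Z$)
$\left(x{\left(-121,h{\left(T{\left(6,-3 \right)} \right)} \right)} + w{\left(I \right)}\right) + 24373 = \left(\sqrt{75 - 121} + \left(- \frac{10}{3} + 111\right)\right) + 24373 = \left(\sqrt{-46} + \frac{323}{3}\right) + 24373 = \left(i \sqrt{46} + \frac{323}{3}\right) + 24373 = \left(\frac{323}{3} + i \sqrt{46}\right) + 24373 = \frac{73442}{3} + i \sqrt{46}$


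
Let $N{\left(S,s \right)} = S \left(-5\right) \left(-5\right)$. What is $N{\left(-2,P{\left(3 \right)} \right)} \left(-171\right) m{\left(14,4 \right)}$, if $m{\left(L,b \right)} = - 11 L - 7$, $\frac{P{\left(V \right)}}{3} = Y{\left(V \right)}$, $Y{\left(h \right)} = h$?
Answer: $-1376550$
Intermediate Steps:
$P{\left(V \right)} = 3 V$
$N{\left(S,s \right)} = 25 S$ ($N{\left(S,s \right)} = - 5 S \left(-5\right) = 25 S$)
$m{\left(L,b \right)} = -7 - 11 L$
$N{\left(-2,P{\left(3 \right)} \right)} \left(-171\right) m{\left(14,4 \right)} = 25 \left(-2\right) \left(-171\right) \left(-7 - 154\right) = \left(-50\right) \left(-171\right) \left(-7 - 154\right) = 8550 \left(-161\right) = -1376550$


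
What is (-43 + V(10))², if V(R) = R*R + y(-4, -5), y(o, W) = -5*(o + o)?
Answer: 9409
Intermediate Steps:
y(o, W) = -10*o
V(R) = 40 + R² (V(R) = R*R - 10*(-4) = R² + 40 = 40 + R²)
(-43 + V(10))² = (-43 + (40 + 10²))² = (-43 + (40 + 100))² = (-43 + 140)² = 97² = 9409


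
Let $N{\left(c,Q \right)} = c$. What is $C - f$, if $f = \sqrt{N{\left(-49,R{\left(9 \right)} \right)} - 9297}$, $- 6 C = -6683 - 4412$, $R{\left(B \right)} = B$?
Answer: $\frac{11095}{6} - i \sqrt{9346} \approx 1849.2 - 96.675 i$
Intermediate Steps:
$C = \frac{11095}{6}$ ($C = - \frac{-6683 - 4412}{6} = \left(- \frac{1}{6}\right) \left(-11095\right) = \frac{11095}{6} \approx 1849.2$)
$f = i \sqrt{9346}$ ($f = \sqrt{-49 - 9297} = \sqrt{-9346} = i \sqrt{9346} \approx 96.675 i$)
$C - f = \frac{11095}{6} - i \sqrt{9346}$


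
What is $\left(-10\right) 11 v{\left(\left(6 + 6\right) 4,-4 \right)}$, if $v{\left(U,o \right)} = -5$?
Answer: $550$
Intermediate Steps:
$\left(-10\right) 11 v{\left(\left(6 + 6\right) 4,-4 \right)} = \left(-10\right) 11 \left(-5\right) = \left(-110\right) \left(-5\right) = 550$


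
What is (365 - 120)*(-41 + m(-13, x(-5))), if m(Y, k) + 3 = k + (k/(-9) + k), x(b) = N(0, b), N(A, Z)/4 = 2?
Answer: -63700/9 ≈ -7077.8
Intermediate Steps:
N(A, Z) = 8 (N(A, Z) = 4*2 = 8)
x(b) = 8
m(Y, k) = -3 + 17*k/9 (m(Y, k) = -3 + (k + (k/(-9) + k)) = -3 + (k + (k*(-⅑) + k)) = -3 + (k + (-k/9 + k)) = -3 + (k + 8*k/9) = -3 + 17*k/9)
(365 - 120)*(-41 + m(-13, x(-5))) = (365 - 120)*(-41 + (-3 + (17/9)*8)) = 245*(-41 + (-3 + 136/9)) = 245*(-41 + 109/9) = 245*(-260/9) = -63700/9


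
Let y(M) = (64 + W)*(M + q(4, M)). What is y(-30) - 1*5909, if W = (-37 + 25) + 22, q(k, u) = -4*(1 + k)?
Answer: -9609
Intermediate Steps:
q(k, u) = -4 - 4*k
W = 10 (W = -12 + 22 = 10)
y(M) = -1480 + 74*M (y(M) = (64 + 10)*(M + (-4 - 4*4)) = 74*(M + (-4 - 16)) = 74*(M - 20) = 74*(-20 + M) = -1480 + 74*M)
y(-30) - 1*5909 = (-1480 + 74*(-30)) - 1*5909 = (-1480 - 2220) - 5909 = -3700 - 5909 = -9609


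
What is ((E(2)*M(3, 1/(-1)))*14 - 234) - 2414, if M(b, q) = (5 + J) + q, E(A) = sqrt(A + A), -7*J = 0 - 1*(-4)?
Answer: -2552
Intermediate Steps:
J = -4/7 (J = -(0 - 1*(-4))/7 = -(0 + 4)/7 = -1/7*4 = -4/7 ≈ -0.57143)
E(A) = sqrt(2)*sqrt(A) (E(A) = sqrt(2*A) = sqrt(2)*sqrt(A))
M(b, q) = 31/7 + q (M(b, q) = (5 - 4/7) + q = 31/7 + q)
((E(2)*M(3, 1/(-1)))*14 - 234) - 2414 = (((sqrt(2)*sqrt(2))*(31/7 + 1/(-1)))*14 - 234) - 2414 = ((2*(31/7 - 1))*14 - 234) - 2414 = ((2*(24/7))*14 - 234) - 2414 = ((48/7)*14 - 234) - 2414 = (96 - 234) - 2414 = -138 - 2414 = -2552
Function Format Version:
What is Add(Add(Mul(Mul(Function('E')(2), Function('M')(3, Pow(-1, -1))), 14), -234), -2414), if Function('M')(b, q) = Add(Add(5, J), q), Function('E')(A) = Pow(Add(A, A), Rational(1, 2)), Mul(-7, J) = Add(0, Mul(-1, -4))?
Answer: -2552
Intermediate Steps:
J = Rational(-4, 7) (J = Mul(Rational(-1, 7), Add(0, Mul(-1, -4))) = Mul(Rational(-1, 7), Add(0, 4)) = Mul(Rational(-1, 7), 4) = Rational(-4, 7) ≈ -0.57143)
Function('E')(A) = Mul(Pow(2, Rational(1, 2)), Pow(A, Rational(1, 2))) (Function('E')(A) = Pow(Mul(2, A), Rational(1, 2)) = Mul(Pow(2, Rational(1, 2)), Pow(A, Rational(1, 2))))
Function('M')(b, q) = Add(Rational(31, 7), q) (Function('M')(b, q) = Add(Add(5, Rational(-4, 7)), q) = Add(Rational(31, 7), q))
Add(Add(Mul(Mul(Function('E')(2), Function('M')(3, Pow(-1, -1))), 14), -234), -2414) = Add(Add(Mul(Mul(Mul(Pow(2, Rational(1, 2)), Pow(2, Rational(1, 2))), Add(Rational(31, 7), Pow(-1, -1))), 14), -234), -2414) = Add(Add(Mul(Mul(2, Add(Rational(31, 7), -1)), 14), -234), -2414) = Add(Add(Mul(Mul(2, Rational(24, 7)), 14), -234), -2414) = Add(Add(Mul(Rational(48, 7), 14), -234), -2414) = Add(Add(96, -234), -2414) = Add(-138, -2414) = -2552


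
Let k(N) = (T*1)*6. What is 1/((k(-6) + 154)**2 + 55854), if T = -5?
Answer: 1/71230 ≈ 1.4039e-5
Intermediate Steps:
k(N) = -30 (k(N) = -5*1*6 = -5*6 = -30)
1/((k(-6) + 154)**2 + 55854) = 1/((-30 + 154)**2 + 55854) = 1/(124**2 + 55854) = 1/(15376 + 55854) = 1/71230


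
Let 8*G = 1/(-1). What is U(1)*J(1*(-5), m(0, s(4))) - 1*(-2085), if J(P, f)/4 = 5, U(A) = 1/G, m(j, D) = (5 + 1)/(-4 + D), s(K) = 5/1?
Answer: 1925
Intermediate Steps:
s(K) = 5 (s(K) = 5*1 = 5)
G = -⅛ (G = (⅛)/(-1) = (⅛)*(-1) = -⅛ ≈ -0.12500)
m(j, D) = 6/(-4 + D)
U(A) = -8 (U(A) = 1/(-⅛) = -8)
J(P, f) = 20 (J(P, f) = 4*5 = 20)
U(1)*J(1*(-5), m(0, s(4))) - 1*(-2085) = -8*20 - 1*(-2085) = -160 + 2085 = 1925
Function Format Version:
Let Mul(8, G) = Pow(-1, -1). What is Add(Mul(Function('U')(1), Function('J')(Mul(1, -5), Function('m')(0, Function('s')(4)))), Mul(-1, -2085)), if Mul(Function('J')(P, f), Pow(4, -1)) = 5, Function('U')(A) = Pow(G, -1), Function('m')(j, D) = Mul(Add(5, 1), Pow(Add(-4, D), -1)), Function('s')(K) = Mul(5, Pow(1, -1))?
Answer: 1925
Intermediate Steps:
Function('s')(K) = 5 (Function('s')(K) = Mul(5, 1) = 5)
G = Rational(-1, 8) (G = Mul(Rational(1, 8), Pow(-1, -1)) = Mul(Rational(1, 8), -1) = Rational(-1, 8) ≈ -0.12500)
Function('m')(j, D) = Mul(6, Pow(Add(-4, D), -1))
Function('U')(A) = -8 (Function('U')(A) = Pow(Rational(-1, 8), -1) = -8)
Function('J')(P, f) = 20 (Function('J')(P, f) = Mul(4, 5) = 20)
Add(Mul(Function('U')(1), Function('J')(Mul(1, -5), Function('m')(0, Function('s')(4)))), Mul(-1, -2085)) = Add(Mul(-8, 20), Mul(-1, -2085)) = Add(-160, 2085) = 1925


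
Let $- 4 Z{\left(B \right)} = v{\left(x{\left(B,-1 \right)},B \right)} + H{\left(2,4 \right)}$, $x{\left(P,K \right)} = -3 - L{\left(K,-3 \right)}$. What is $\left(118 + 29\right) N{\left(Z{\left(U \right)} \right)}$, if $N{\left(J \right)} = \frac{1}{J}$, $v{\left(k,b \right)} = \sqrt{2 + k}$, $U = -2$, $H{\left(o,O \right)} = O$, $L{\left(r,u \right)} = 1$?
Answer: $- \frac{392}{3} + \frac{98 i \sqrt{2}}{3} \approx -130.67 + 46.198 i$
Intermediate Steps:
$x{\left(P,K \right)} = -4$ ($x{\left(P,K \right)} = -3 - 1 = -4$)
$Z{\left(B \right)} = -1 - \frac{i \sqrt{2}}{4}$ ($Z{\left(B \right)} = - \frac{\sqrt{2 - 4} + 4}{4} = - \frac{\sqrt{-2} + 4}{4} = - \frac{i \sqrt{2} + 4}{4} = - \frac{4 + i \sqrt{2}}{4} = -1 - \frac{i \sqrt{2}}{4}$)
$\left(118 + 29\right) N{\left(Z{\left(U \right)} \right)} = \frac{118 + 29}{-1 - \frac{i \sqrt{2}}{4}} = \frac{147}{-1 - \frac{i \sqrt{2}}{4}}$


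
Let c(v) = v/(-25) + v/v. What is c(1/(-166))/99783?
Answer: 4151/414099450 ≈ 1.0024e-5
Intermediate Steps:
c(v) = 1 - v/25 (c(v) = v*(-1/25) + 1 = -v/25 + 1 = 1 - v/25)
c(1/(-166))/99783 = (1 - 1/25/(-166))/99783 = (1 - 1/25*(-1/166))*(1/99783) = (1 + 1/4150)*(1/99783) = (4151/4150)*(1/99783) = 4151/414099450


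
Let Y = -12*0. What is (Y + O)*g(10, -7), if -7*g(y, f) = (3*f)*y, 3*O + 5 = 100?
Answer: 950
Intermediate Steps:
O = 95/3 (O = -5/3 + (⅓)*100 = -5/3 + 100/3 = 95/3 ≈ 31.667)
g(y, f) = -3*f*y/7
Y = 0
(Y + O)*g(10, -7) = (0 + 95/3)*(-3/7*(-7)*10) = (95/3)*30 = 950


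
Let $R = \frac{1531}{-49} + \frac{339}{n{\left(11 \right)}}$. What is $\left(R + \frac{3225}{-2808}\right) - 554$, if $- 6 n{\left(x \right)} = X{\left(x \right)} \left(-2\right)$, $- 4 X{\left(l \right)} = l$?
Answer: $- \frac{482412569}{504504} \approx -956.21$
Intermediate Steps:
$X{\left(l \right)} = - \frac{l}{4}$
$n{\left(x \right)} = - \frac{x}{12}$ ($n{\left(x \right)} = - \frac{- \frac{x}{4} \left(-2\right)}{6} = - \frac{\frac{1}{2} x}{6} = - \frac{x}{12}$)
$R = - \frac{216173}{539}$ ($R = \frac{1531}{-49} + \frac{339}{\left(- \frac{1}{12}\right) 11} = 1531 \left(- \frac{1}{49}\right) + \frac{339}{- \frac{11}{12}} = - \frac{1531}{49} + 339 \left(- \frac{12}{11}\right) = - \frac{1531}{49} - \frac{4068}{11} = - \frac{216173}{539} \approx -401.06$)
$\left(R + \frac{3225}{-2808}\right) - 554 = \left(- \frac{216173}{539} + \frac{3225}{-2808}\right) - 554 = \left(- \frac{216173}{539} + 3225 \left(- \frac{1}{2808}\right)\right) - 554 = \left(- \frac{216173}{539} - \frac{1075}{936}\right) - 554 = - \frac{202917353}{504504} - 554 = - \frac{482412569}{504504}$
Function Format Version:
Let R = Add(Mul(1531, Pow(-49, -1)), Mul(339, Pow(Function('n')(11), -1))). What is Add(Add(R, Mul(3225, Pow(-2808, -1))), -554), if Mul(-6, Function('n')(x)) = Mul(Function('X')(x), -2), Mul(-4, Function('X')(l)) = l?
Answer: Rational(-482412569, 504504) ≈ -956.21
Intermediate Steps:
Function('X')(l) = Mul(Rational(-1, 4), l)
Function('n')(x) = Mul(Rational(-1, 12), x) (Function('n')(x) = Mul(Rational(-1, 6), Mul(Mul(Rational(-1, 4), x), -2)) = Mul(Rational(-1, 6), Mul(Rational(1, 2), x)) = Mul(Rational(-1, 12), x))
R = Rational(-216173, 539) (R = Add(Mul(1531, Pow(-49, -1)), Mul(339, Pow(Mul(Rational(-1, 12), 11), -1))) = Add(Mul(1531, Rational(-1, 49)), Mul(339, Pow(Rational(-11, 12), -1))) = Add(Rational(-1531, 49), Mul(339, Rational(-12, 11))) = Add(Rational(-1531, 49), Rational(-4068, 11)) = Rational(-216173, 539) ≈ -401.06)
Add(Add(R, Mul(3225, Pow(-2808, -1))), -554) = Add(Add(Rational(-216173, 539), Mul(3225, Pow(-2808, -1))), -554) = Add(Add(Rational(-216173, 539), Mul(3225, Rational(-1, 2808))), -554) = Add(Add(Rational(-216173, 539), Rational(-1075, 936)), -554) = Add(Rational(-202917353, 504504), -554) = Rational(-482412569, 504504)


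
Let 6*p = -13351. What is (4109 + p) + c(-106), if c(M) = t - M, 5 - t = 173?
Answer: 10931/6 ≈ 1821.8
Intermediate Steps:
t = -168 (t = 5 - 1*173 = 5 - 173 = -168)
p = -13351/6 (p = (1/6)*(-13351) = -13351/6 ≈ -2225.2)
c(M) = -168 - M
(4109 + p) + c(-106) = (4109 - 13351/6) + (-168 - 1*(-106)) = 11303/6 + (-168 + 106) = 11303/6 - 62 = 10931/6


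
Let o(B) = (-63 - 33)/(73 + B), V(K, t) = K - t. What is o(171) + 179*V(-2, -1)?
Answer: -10943/61 ≈ -179.39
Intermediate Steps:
o(B) = -96/(73 + B)
o(171) + 179*V(-2, -1) = -96/(73 + 171) + 179*(-2 - 1*(-1)) = -96/244 + 179*(-2 + 1) = -96*1/244 + 179*(-1) = -24/61 - 179 = -10943/61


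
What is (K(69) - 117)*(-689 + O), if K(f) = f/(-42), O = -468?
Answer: 1921777/14 ≈ 1.3727e+5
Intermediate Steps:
K(f) = -f/42 (K(f) = f*(-1/42) = -f/42)
(K(69) - 117)*(-689 + O) = (-1/42*69 - 117)*(-689 - 468) = (-23/14 - 117)*(-1157) = -1661/14*(-1157) = 1921777/14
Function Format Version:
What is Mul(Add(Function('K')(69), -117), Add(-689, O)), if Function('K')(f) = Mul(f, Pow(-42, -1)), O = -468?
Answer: Rational(1921777, 14) ≈ 1.3727e+5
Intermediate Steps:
Function('K')(f) = Mul(Rational(-1, 42), f) (Function('K')(f) = Mul(f, Rational(-1, 42)) = Mul(Rational(-1, 42), f))
Mul(Add(Function('K')(69), -117), Add(-689, O)) = Mul(Add(Mul(Rational(-1, 42), 69), -117), Add(-689, -468)) = Mul(Add(Rational(-23, 14), -117), -1157) = Mul(Rational(-1661, 14), -1157) = Rational(1921777, 14)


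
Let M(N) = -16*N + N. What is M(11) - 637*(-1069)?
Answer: 680788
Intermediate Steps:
M(N) = -15*N
M(11) - 637*(-1069) = -15*11 - 637*(-1069) = -165 + 680953 = 680788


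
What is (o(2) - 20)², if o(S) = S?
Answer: 324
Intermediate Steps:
(o(2) - 20)² = (2 - 20)² = (-18)² = 324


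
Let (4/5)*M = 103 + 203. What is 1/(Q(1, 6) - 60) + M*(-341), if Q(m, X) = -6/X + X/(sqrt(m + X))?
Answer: -6785360369/52022 - 6*sqrt(7)/26011 ≈ -1.3043e+5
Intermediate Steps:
M = 765/2 (M = 5*(103 + 203)/4 = (5/4)*306 = 765/2 ≈ 382.50)
Q(m, X) = -6/X + X/sqrt(X + m) (Q(m, X) = -6/X + X/(sqrt(X + m)) = -6/X + X/sqrt(X + m))
1/(Q(1, 6) - 60) + M*(-341) = 1/((-6/6 + 6/sqrt(6 + 1)) - 60) + (765/2)*(-341) = 1/((-6*1/6 + 6/sqrt(7)) - 60) - 260865/2 = 1/((-1 + 6*(sqrt(7)/7)) - 60) - 260865/2 = 1/((-1 + 6*sqrt(7)/7) - 60) - 260865/2 = 1/(-61 + 6*sqrt(7)/7) - 260865/2 = -260865/2 + 1/(-61 + 6*sqrt(7)/7)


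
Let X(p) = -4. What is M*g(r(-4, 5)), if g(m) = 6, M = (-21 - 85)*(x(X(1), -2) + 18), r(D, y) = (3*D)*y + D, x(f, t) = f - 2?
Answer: -7632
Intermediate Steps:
x(f, t) = -2 + f
r(D, y) = D + 3*D*y (r(D, y) = 3*D*y + D = D + 3*D*y)
M = -1272 (M = (-21 - 85)*((-2 - 4) + 18) = -106*(-6 + 18) = -106*12 = -1272)
M*g(r(-4, 5)) = -1272*6 = -7632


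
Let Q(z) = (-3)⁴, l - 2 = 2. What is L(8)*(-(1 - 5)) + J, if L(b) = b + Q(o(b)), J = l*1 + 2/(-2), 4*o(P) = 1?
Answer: 359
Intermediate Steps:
l = 4 (l = 2 + 2 = 4)
o(P) = ¼ (o(P) = (¼)*1 = ¼)
Q(z) = 81
J = 3 (J = 4*1 + 2/(-2) = 4 + 2*(-½) = 4 - 1 = 3)
L(b) = 81 + b (L(b) = b + 81 = 81 + b)
L(8)*(-(1 - 5)) + J = (81 + 8)*(-(1 - 5)) + 3 = 89*(-1*(-4)) + 3 = 89*4 + 3 = 356 + 3 = 359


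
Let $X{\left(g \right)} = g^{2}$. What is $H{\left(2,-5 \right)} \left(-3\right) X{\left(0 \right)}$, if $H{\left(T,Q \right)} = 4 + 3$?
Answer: $0$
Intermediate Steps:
$H{\left(T,Q \right)} = 7$
$H{\left(2,-5 \right)} \left(-3\right) X{\left(0 \right)} = 7 \left(-3\right) 0^{2} = \left(-21\right) 0 = 0$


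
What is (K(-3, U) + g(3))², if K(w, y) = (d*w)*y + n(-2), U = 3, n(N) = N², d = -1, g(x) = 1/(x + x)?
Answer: 6241/36 ≈ 173.36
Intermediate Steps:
g(x) = 1/(2*x)
K(w, y) = 4 - w*y (K(w, y) = (-w)*y + (-2)² = -w*y + 4 = 4 - w*y)
(K(-3, U) + g(3))² = ((4 - 1*(-3)*3) + (½)/3)² = ((4 + 9) + (½)*(⅓))² = (13 + ⅙)² = (79/6)² = 6241/36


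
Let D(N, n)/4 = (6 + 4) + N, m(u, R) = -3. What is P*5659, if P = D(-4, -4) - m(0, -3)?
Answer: 152793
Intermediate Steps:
D(N, n) = 40 + 4*N (D(N, n) = 4*((6 + 4) + N) = 4*(10 + N) = 40 + 4*N)
P = 27 (P = (40 + 4*(-4)) - 1*(-3) = (40 - 16) + 3 = 24 + 3 = 27)
P*5659 = 27*5659 = 152793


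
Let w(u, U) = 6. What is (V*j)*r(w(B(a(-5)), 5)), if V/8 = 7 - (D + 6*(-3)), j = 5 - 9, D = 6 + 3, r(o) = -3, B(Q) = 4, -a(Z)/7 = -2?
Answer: 1536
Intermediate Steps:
a(Z) = 14 (a(Z) = -7*(-2) = 14)
D = 9
j = -4
V = 128 (V = 8*(7 - (9 + 6*(-3))) = 8*(7 - (9 - 18)) = 8*(7 - 1*(-9)) = 8*(7 + 9) = 8*16 = 128)
(V*j)*r(w(B(a(-5)), 5)) = (128*(-4))*(-3) = -512*(-3) = 1536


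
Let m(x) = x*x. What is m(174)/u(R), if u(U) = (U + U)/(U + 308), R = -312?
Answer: 2523/13 ≈ 194.08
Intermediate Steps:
m(x) = x²
u(U) = 2*U/(308 + U) (u(U) = (2*U)/(308 + U) = 2*U/(308 + U))
m(174)/u(R) = 174²/((2*(-312)/(308 - 312))) = 30276/((2*(-312)/(-4))) = 30276/((2*(-312)*(-¼))) = 30276/156 = 30276*(1/156) = 2523/13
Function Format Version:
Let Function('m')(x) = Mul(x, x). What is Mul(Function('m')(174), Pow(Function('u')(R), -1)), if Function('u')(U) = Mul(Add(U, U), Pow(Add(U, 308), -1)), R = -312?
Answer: Rational(2523, 13) ≈ 194.08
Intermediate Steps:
Function('m')(x) = Pow(x, 2)
Function('u')(U) = Mul(2, U, Pow(Add(308, U), -1)) (Function('u')(U) = Mul(Mul(2, U), Pow(Add(308, U), -1)) = Mul(2, U, Pow(Add(308, U), -1)))
Mul(Function('m')(174), Pow(Function('u')(R), -1)) = Mul(Pow(174, 2), Pow(Mul(2, -312, Pow(Add(308, -312), -1)), -1)) = Mul(30276, Pow(Mul(2, -312, Pow(-4, -1)), -1)) = Mul(30276, Pow(Mul(2, -312, Rational(-1, 4)), -1)) = Mul(30276, Pow(156, -1)) = Mul(30276, Rational(1, 156)) = Rational(2523, 13)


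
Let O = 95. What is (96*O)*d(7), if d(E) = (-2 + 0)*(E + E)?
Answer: -255360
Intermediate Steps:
d(E) = -4*E
(96*O)*d(7) = (96*95)*(-4*7) = 9120*(-28) = -255360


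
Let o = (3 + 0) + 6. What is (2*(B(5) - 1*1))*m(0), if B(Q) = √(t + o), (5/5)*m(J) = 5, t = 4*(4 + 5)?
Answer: -10 + 30*√5 ≈ 57.082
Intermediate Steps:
t = 36 (t = 4*9 = 36)
m(J) = 5
o = 9 (o = 3 + 6 = 9)
B(Q) = 3*√5 (B(Q) = √(36 + 9) = √45 = 3*√5)
(2*(B(5) - 1*1))*m(0) = (2*(3*√5 - 1*1))*5 = (2*(3*√5 - 1))*5 = (2*(-1 + 3*√5))*5 = (-2 + 6*√5)*5 = -10 + 30*√5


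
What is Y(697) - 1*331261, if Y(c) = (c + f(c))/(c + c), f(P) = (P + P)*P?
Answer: -661127/2 ≈ -3.3056e+5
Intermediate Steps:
f(P) = 2*P**2 (f(P) = (2*P)*P = 2*P**2)
Y(c) = (c + 2*c**2)/(2*c) (Y(c) = (c + 2*c**2)/(c + c) = (c + 2*c**2)/((2*c)) = (c + 2*c**2)*(1/(2*c)) = (c + 2*c**2)/(2*c))
Y(697) - 1*331261 = (1/2 + 697) - 1*331261 = 1395/2 - 331261 = -661127/2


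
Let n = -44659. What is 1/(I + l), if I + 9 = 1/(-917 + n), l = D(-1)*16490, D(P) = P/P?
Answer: 45576/751138055 ≈ 6.0676e-5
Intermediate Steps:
D(P) = 1
l = 16490 (l = 1*16490 = 16490)
I = -410185/45576 (I = -9 + 1/(-917 - 44659) = -9 + 1/(-45576) = -9 - 1/45576 = -410185/45576 ≈ -9.0000)
1/(I + l) = 1/(-410185/45576 + 16490) = 1/(751138055/45576) = 45576/751138055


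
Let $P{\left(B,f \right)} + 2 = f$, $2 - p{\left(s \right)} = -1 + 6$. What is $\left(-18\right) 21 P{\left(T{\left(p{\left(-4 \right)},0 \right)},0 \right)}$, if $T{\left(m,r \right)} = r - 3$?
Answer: $756$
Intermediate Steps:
$p{\left(s \right)} = -3$ ($p{\left(s \right)} = 2 - \left(-1 + 6\right) = 2 - 5 = -3$)
$T{\left(m,r \right)} = -3 + r$
$P{\left(B,f \right)} = -2 + f$
$\left(-18\right) 21 P{\left(T{\left(p{\left(-4 \right)},0 \right)},0 \right)} = \left(-18\right) 21 \left(-2 + 0\right) = \left(-378\right) \left(-2\right) = 756$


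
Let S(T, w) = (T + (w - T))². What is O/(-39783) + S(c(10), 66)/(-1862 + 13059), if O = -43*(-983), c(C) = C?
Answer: -299991245/445450251 ≈ -0.67346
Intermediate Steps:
O = 42269
S(T, w) = w²
O/(-39783) + S(c(10), 66)/(-1862 + 13059) = 42269/(-39783) + 66²/(-1862 + 13059) = 42269*(-1/39783) + 4356/11197 = -42269/39783 + 4356*(1/11197) = -42269/39783 + 4356/11197 = -299991245/445450251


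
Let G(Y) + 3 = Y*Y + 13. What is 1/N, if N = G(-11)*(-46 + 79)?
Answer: 1/4323 ≈ 0.00023132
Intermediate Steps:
G(Y) = 10 + Y**2 (G(Y) = -3 + (Y*Y + 13) = -3 + (Y**2 + 13) = -3 + (13 + Y**2) = 10 + Y**2)
N = 4323 (N = (10 + (-11)**2)*(-46 + 79) = (10 + 121)*33 = 131*33 = 4323)
1/N = 1/4323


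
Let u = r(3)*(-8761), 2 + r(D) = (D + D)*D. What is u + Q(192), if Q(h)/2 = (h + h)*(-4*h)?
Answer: -730000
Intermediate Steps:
r(D) = -2 + 2*D² (r(D) = -2 + (D + D)*D = -2 + (2*D)*D = -2 + 2*D²)
Q(h) = -16*h² (Q(h) = 2*((h + h)*(-4*h)) = 2*((2*h)*(-4*h)) = 2*(-8*h²) = -16*h²)
u = -140176 (u = (-2 + 2*3²)*(-8761) = (-2 + 2*9)*(-8761) = (-2 + 18)*(-8761) = 16*(-8761) = -140176)
u + Q(192) = -140176 - 16*192² = -140176 - 16*36864 = -140176 - 589824 = -730000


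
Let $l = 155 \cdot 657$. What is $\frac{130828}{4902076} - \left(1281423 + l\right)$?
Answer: $- \frac{1695208928195}{1225519} \approx -1.3833 \cdot 10^{6}$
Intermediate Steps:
$l = 101835$
$\frac{130828}{4902076} - \left(1281423 + l\right) = \frac{130828}{4902076} - \left(1281423 + 101835\right) = 130828 \cdot \frac{1}{4902076} - 1383258 = \frac{32707}{1225519} - 1383258 = - \frac{1695208928195}{1225519}$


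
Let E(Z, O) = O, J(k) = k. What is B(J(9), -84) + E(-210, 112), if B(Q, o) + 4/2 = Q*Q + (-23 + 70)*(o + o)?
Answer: -7705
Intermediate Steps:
B(Q, o) = -2 + Q**2 + 94*o (B(Q, o) = -2 + (Q*Q + (-23 + 70)*(o + o)) = -2 + (Q**2 + 47*(2*o)) = -2 + (Q**2 + 94*o) = -2 + Q**2 + 94*o)
B(J(9), -84) + E(-210, 112) = (-2 + 9**2 + 94*(-84)) + 112 = (-2 + 81 - 7896) + 112 = -7817 + 112 = -7705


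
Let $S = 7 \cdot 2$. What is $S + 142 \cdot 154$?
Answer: $21882$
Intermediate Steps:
$S = 14$
$S + 142 \cdot 154 = 14 + 142 \cdot 154 = 14 + 21868 = 21882$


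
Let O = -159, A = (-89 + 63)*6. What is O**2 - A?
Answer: 25437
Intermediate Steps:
A = -156 (A = -26*6 = -156)
O**2 - A = (-159)**2 - 1*(-156) = 25281 + 156 = 25437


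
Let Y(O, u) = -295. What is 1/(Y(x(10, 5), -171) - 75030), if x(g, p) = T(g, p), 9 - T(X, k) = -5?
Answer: -1/75325 ≈ -1.3276e-5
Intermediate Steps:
T(X, k) = 14 (T(X, k) = 9 - 1*(-5) = 9 + 5 = 14)
x(g, p) = 14
1/(Y(x(10, 5), -171) - 75030) = 1/(-295 - 75030) = 1/(-75325) = -1/75325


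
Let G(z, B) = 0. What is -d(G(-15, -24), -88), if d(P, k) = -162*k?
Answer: -14256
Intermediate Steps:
-d(G(-15, -24), -88) = -(-162)*(-88) = -1*14256 = -14256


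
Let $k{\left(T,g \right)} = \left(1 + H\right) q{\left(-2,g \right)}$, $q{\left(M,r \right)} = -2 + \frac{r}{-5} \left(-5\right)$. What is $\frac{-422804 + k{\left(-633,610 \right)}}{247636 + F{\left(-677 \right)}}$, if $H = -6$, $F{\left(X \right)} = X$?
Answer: $- \frac{425844}{246959} \approx -1.7243$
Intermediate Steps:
$q{\left(M,r \right)} = -2 + r$ ($q{\left(M,r \right)} = -2 + r \left(- \frac{1}{5}\right) \left(-5\right) = -2 + - \frac{r}{5} \left(-5\right) = -2 + r$)
$k{\left(T,g \right)} = 10 - 5 g$ ($k{\left(T,g \right)} = \left(1 - 6\right) \left(-2 + g\right) = - 5 \left(-2 + g\right) = 10 - 5 g$)
$\frac{-422804 + k{\left(-633,610 \right)}}{247636 + F{\left(-677 \right)}} = \frac{-422804 + \left(10 - 3050\right)}{247636 - 677} = \frac{-422804 + \left(10 - 3050\right)}{246959} = \left(-422804 - 3040\right) \frac{1}{246959} = \left(-425844\right) \frac{1}{246959} = - \frac{425844}{246959}$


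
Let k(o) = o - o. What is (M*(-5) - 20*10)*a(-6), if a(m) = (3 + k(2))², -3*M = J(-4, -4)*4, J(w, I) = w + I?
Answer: -2280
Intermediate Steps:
J(w, I) = I + w
k(o) = 0
M = 32/3 (M = -(-4 - 4)*4/3 = -(-8)*4/3 = -⅓*(-32) = 32/3 ≈ 10.667)
a(m) = 9 (a(m) = (3 + 0)² = 3² = 9)
(M*(-5) - 20*10)*a(-6) = ((32/3)*(-5) - 20*10)*9 = (-160/3 - 200)*9 = -760/3*9 = -2280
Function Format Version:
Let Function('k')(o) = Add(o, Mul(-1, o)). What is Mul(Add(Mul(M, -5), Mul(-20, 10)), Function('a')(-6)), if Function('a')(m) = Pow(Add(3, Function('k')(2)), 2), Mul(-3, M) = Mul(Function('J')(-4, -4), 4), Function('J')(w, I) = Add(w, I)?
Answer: -2280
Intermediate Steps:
Function('J')(w, I) = Add(I, w)
Function('k')(o) = 0
M = Rational(32, 3) (M = Mul(Rational(-1, 3), Mul(Add(-4, -4), 4)) = Mul(Rational(-1, 3), Mul(-8, 4)) = Mul(Rational(-1, 3), -32) = Rational(32, 3) ≈ 10.667)
Function('a')(m) = 9 (Function('a')(m) = Pow(Add(3, 0), 2) = Pow(3, 2) = 9)
Mul(Add(Mul(M, -5), Mul(-20, 10)), Function('a')(-6)) = Mul(Add(Mul(Rational(32, 3), -5), Mul(-20, 10)), 9) = Mul(Add(Rational(-160, 3), -200), 9) = Mul(Rational(-760, 3), 9) = -2280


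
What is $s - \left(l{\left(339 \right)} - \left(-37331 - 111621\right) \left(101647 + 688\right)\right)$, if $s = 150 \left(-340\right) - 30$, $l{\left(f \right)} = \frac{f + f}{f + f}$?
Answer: $-15243053951$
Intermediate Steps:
$l{\left(f \right)} = 1$ ($l{\left(f \right)} = \frac{2 f}{2 f} = 2 f \frac{1}{2 f} = 1$)
$s = -51030$ ($s = -51000 - 30 = -51030$)
$s - \left(l{\left(339 \right)} - \left(-37331 - 111621\right) \left(101647 + 688\right)\right) = -51030 - \left(1 - \left(-37331 - 111621\right) \left(101647 + 688\right)\right) = -51030 - \left(1 - \left(-148952\right) 102335\right) = -51030 - \left(1 - -15243002920\right) = -51030 - \left(1 + 15243002920\right) = -51030 - 15243002921 = -15243053951$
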